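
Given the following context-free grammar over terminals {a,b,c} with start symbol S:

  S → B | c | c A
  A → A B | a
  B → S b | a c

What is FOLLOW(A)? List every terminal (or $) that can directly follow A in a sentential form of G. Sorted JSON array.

FIRST sets, iterate to fixpoint:
round 1:
  A via A→a: +{a}
  B via B→a c: +{a}
  S via S→B: +{a}
  S via S→c: +{c}
  S: {a,c}  A: {a}  B: {a}
round 2:
  B via B→S b: +{c}
  S: {a,c}  A: {a}  B: {a,c}
round 3: done
  S: {a,c}  A: {a}  B: {a,c}

FOLLOW iteration:
seed FOLLOW(S) with $
iter 1:
  A→A B: FOLLOW(A) ⊇ FIRST(B) = {a,c}; new: +{a,c}
  A→A B: FOLLOW(B) ⊇ FOLLOW(A) ⊇ {a,c}; new: +{a,c}
  B→S b: FOLLOW(S) ⊇ FIRST(b) = {b}; new: +{b}
  S→B: FOLLOW(B) ⊇ FOLLOW(S) ⊇ {$,b}; new: +{$,b}
  S→c A: FOLLOW(A) ⊇ FOLLOW(S) ⊇ {$,b}; new: +{$,b}
  S: {$,b}  A: {$,a,b,c}  B: {$,a,b,c}
iter 2: — fixpoint
  S: {$,b}  A: {$,a,b,c}  B: {$,a,b,c}

FOLLOW(A) = ["$", "a", "b", "c"]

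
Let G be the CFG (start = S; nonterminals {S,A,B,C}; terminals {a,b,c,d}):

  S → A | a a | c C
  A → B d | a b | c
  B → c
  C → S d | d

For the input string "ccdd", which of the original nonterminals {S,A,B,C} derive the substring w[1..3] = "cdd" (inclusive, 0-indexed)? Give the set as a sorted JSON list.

CNF form of G:
  S -> B T0 | T1 T1 | T1 T2 | T3 C | c
  A -> B T0 | T1 T2 | c
  B -> c
  C -> S T0 | d
  T0 -> d
  T1 -> a
  T2 -> b
  T3 -> c

CYK table (by increasing span) — only the sub-triangle for w[1..3]:
  T[1,1] 'c' = {A,B,S,T3}  orig:{A,B,S}
  T[2,2] 'd' = {C,T0}  orig:{C}
  T[3,3] 'd' = {C,T0}  orig:{C}
  T[1,2] 'cd' = {A,C,S}
  T[2,3] 'dd' = ∅
  T[1,3] 'cdd' = {C}

Original NTs in T[1,3] deriving "cdd": ["C"]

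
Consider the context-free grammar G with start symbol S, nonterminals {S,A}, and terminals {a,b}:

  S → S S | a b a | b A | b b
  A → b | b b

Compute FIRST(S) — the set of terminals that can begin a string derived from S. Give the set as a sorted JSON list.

FIRST sets, iterate to fixpoint:
round 1:
  A via A→b: +{b}
  S via S→a b a: +{a}
  S via S→b A: +{b}
  FIRST(S)={a,b}  FIRST(A)={b}
round 2: — fixpoint
  FIRST(S)={a,b}  FIRST(A)={b}

FIRST(S) = ["a", "b"]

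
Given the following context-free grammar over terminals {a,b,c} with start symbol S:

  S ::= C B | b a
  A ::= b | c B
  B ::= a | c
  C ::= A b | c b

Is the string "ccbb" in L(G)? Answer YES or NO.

Convert to CNF:
  S -> C B | T1 T2
  A -> T0 B | b
  B -> a | c
  C -> A T1 | T0 T1
  T0 -> c
  T1 -> b
  T2 -> a

Fill CYK table bottom-up:
  T[0,0] 'c' = {B,T0}  orig:{B}
  T[1,1] 'c' = {B,T0}  orig:{B}
  T[2,2] 'b' = {A,T1}  orig:{A}
  T[3,3] 'b' = {A,T1}  orig:{A}
  T[0,1] 'cc' = {A}
  T[1,2] 'cb' = {C}
  T[2,3] 'bb' = {C}
  T[0,2] 'ccb' = {C}
  T[1,3] 'cbb' = ∅
  T[0,3] 'ccbb' = ∅

S ∉ T[0,3] ⇒ NO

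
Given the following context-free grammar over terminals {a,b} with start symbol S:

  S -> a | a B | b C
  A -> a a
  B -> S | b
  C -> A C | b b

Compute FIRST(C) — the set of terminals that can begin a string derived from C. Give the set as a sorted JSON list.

FIRST iteration:
iter 1:
  A via A→a a: +{a}
  B via B→b: +{b}
  C via C→A C: +{a}
  C via C→b b: +{b}
  S via S→a: +{a}
  S via S→b C: +{b}
  FIRST(S)={a,b}  FIRST(A)={a}  FIRST(B)={b}  FIRST(C)={a,b}
iter 2:
  B via B→S: +{a}
  FIRST(S)={a,b}  FIRST(A)={a}  FIRST(B)={a,b}  FIRST(C)={a,b}
iter 3: (no change)
  FIRST(S)={a,b}  FIRST(A)={a}  FIRST(B)={a,b}  FIRST(C)={a,b}

FIRST(C) = ["a", "b"]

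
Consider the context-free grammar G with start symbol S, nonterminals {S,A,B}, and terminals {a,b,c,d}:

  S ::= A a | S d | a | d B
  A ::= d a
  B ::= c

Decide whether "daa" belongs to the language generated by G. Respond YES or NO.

CNF form of G:
  S -> A T1 | S T0 | T0 B | a
  A -> T0 T1
  B -> c
  T0 -> d
  T1 -> a

CYK table (by increasing span):
  cell(0,0) d: {T0}  orig:{}
  cell(1,1) a: {S,T1}  orig:{S}
  cell(2,2) a: {S,T1}  orig:{S}
  cell(0,1) da: {A}
  cell(1,2) aa: ∅
  cell(0,2) daa: {S}

S ∈ T[0,2] ⇒ YES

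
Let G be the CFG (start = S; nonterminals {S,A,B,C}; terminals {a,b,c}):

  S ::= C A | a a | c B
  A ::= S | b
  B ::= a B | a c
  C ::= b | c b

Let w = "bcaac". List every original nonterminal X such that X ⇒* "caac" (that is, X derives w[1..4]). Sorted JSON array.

CNF form of G:
  S -> C A | T0 T0 | T1 B
  A -> C A | T0 T0 | T1 B | b
  B -> T0 B | T0 T1
  C -> T1 T2 | b
  T0 -> a
  T1 -> c
  T2 -> b

Fill CYK table bottom-up (cells [i..j] with 1 ≤ i ≤ j ≤ 4 only):
  [1..1]={T1}  "c"  orig:{}
  [2..2]={T0}  "a"  orig:{}
  [3..3]={T0}  "a"  orig:{}
  [4..4]={T1}  "c"  orig:{}
  [1..2]=∅  "ca"
  [2..3]={A,S}  "aa"
  [3..4]={B}  "ac"
  [1..3]=∅  "caa"
  [2..4]={B}  "aac"
  [1..4]={A,S}  "caac"

Original NTs in T[1,4] deriving "caac": ["A", "S"]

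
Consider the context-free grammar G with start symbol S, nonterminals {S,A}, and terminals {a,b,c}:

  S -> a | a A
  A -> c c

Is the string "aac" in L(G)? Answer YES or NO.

Convert to CNF:
  S -> T1 A | a
  A -> T0 T0
  T0 -> c
  T1 -> a

CYK table (by increasing span):
  T[0,0] 'a' = {S,T1}  orig:{S}
  T[1,1] 'a' = {S,T1}  orig:{S}
  T[2,2] 'c' = {T0}  orig:{}
  T[0,1] 'aa' = ∅
  T[1,2] 'ac' = ∅
  T[0,2] 'aac' = ∅

S ∉ T[0,2] ⇒ NO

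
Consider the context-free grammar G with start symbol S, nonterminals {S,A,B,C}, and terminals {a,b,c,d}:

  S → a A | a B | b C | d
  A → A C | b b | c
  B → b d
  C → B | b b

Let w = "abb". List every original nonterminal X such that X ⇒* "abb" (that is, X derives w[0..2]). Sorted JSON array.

Convert to CNF:
  S -> T0 C | T2 A | T2 B | d
  A -> A C | T0 T0 | c
  B -> T0 T1
  C -> T0 T0 | T0 T1
  T0 -> b
  T1 -> d
  T2 -> a

Fill CYK table bottom-up — only the sub-triangle for w[0..2]:
  [0..0]={T2}  "a"  orig:{}
  [1..1]={T0}  "b"  orig:{}
  [2..2]={T0}  "b"  orig:{}
  [0..1]=∅  "ab"
  [1..2]={A,C}  "bb"
  [0..2]={S}  "abb"

Original NTs in T[0,2] deriving "abb": ["S"]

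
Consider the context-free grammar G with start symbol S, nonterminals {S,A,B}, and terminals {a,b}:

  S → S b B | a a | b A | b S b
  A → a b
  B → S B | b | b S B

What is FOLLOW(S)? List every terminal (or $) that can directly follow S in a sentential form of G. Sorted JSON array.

FIRST sets, iterate to fixpoint:
[1]
  A via A→a b: +{a}
  B via B→b: +{b}
  S via S→a a: +{a}
  S via S→b A: +{b}
  S: {a,b}  A: {a}  B: {b}
[2]
  B via B→S B: +{a}
  S: {a,b}  A: {a}  B: {a,b}
[3] done
  S: {a,b}  A: {a}  B: {a,b}

FOLLOW sets:
initialize: $ ∈ FOLLOW(S)
[1]
  B→S B: FOLLOW(S) ⊇ FIRST(B) = {a,b}; new: +{a,b}
  S→S b B: FOLLOW(B) ⊇ FOLLOW(S) ⊇ {$,a,b}; new: +{$,a,b}
  S→b A: FOLLOW(A) ⊇ FOLLOW(S) ⊇ {$,a,b}; new: +{$,a,b}
  FOLLOW(S)={$,a,b}  FOLLOW(A)={$,a,b}  FOLLOW(B)={$,a,b}
[2] — fixpoint
  FOLLOW(S)={$,a,b}  FOLLOW(A)={$,a,b}  FOLLOW(B)={$,a,b}

FOLLOW(S) = ["$", "a", "b"]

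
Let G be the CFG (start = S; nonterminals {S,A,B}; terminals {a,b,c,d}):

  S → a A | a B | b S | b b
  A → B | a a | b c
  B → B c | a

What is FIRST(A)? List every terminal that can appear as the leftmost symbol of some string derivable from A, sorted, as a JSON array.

FIRST iteration:
round 1:
  A via A→a a: +{a}
  A via A→b c: +{b}
  B via B→a: +{a}
  S via S→a A: +{a}
  S via S→b S: +{b}
  FIRST[S]={a,b}  FIRST[A]={a,b}  FIRST[B]={a}
round 2: (stable)
  FIRST[S]={a,b}  FIRST[A]={a,b}  FIRST[B]={a}

FIRST(A) = ["a", "b"]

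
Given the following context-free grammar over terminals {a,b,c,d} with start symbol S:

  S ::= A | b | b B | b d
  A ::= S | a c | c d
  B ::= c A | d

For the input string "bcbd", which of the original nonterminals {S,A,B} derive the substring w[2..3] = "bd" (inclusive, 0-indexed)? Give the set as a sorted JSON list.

Convert to CNF:
  S -> T0 T1 | T1 T3 | T2 B | T2 T3 | b
  A -> T0 T1 | T1 T3 | T2 B | T2 T3 | b
  B -> T1 A | d
  T0 -> a
  T1 -> c
  T2 -> b
  T3 -> d

CYK fill, restricted to cells inside w[2..3]:
  T[2,2] 'b' = {A,S,T2}  orig:{A,S}
  T[3,3] 'd' = {B,T3}  orig:{B}
  T[2,3] 'bd' = {A,S}

Original NTs in T[2,3] deriving "bd": ["A", "S"]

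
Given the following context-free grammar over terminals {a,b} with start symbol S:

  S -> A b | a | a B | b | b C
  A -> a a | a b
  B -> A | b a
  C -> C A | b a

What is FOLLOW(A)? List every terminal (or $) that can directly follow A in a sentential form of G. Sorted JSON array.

Compute FIRST by fixpoint:
iter 1:
  A via A→a a: +{a}
  B via B→A: +{a}
  B via B→b a: +{b}
  C via C→b a: +{b}
  S via S→A b: +{a}
  S via S→b: +{b}
  FIRST[S]={a,b}  FIRST[A]={a}  FIRST[B]={a,b}  FIRST[C]={b}
iter 2: (stable)
  FIRST[S]={a,b}  FIRST[A]={a}  FIRST[B]={a,b}  FIRST[C]={b}

Compute FOLLOW by fixpoint:
initialize: $ ∈ FOLLOW(S)
iter 1:
  C→C A: FOLLOW(C) ⊇ FIRST(A) = {a}; new: +{a}
  C→C A: FOLLOW(A) ⊇ FOLLOW(C) ⊇ {a}; new: +{a}
  S→A b: FOLLOW(A) ⊇ FIRST(b) = {b}; new: +{b}
  S→a B: FOLLOW(B) ⊇ FOLLOW(S) ⊇ {$}; new: +{$}
  S→b C: FOLLOW(C) ⊇ FOLLOW(S) ⊇ {$}; new: +{$}
  FOLLOW[S]={$}  FOLLOW[A]={a,b}  FOLLOW[B]={$}  FOLLOW[C]={$,a}
iter 2:
  B→A: FOLLOW(A) ⊇ FOLLOW(B) ⊇ {$}; new: +{$}
  FOLLOW[S]={$}  FOLLOW[A]={$,a,b}  FOLLOW[B]={$}  FOLLOW[C]={$,a}
iter 3: done
  FOLLOW[S]={$}  FOLLOW[A]={$,a,b}  FOLLOW[B]={$}  FOLLOW[C]={$,a}

FOLLOW(A) = ["$", "a", "b"]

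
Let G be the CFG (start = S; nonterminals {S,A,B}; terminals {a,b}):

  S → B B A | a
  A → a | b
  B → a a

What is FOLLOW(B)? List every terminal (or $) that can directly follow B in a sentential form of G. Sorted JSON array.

FIRST iteration:
[1]
  A via A→a: +{a}
  A via A→b: +{b}
  B via B→a a: +{a}
  S via S→B B A: +{a}
  S: {a}  A: {a,b}  B: {a}
[2] — fixpoint
  S: {a}  A: {a,b}  B: {a}

Compute FOLLOW by fixpoint:
initialize: $ ∈ FOLLOW(S)
pass 1:
  S→B B A: FOLLOW(B) ⊇ FIRST(B) = {a}; new: +{a}
  S→B B A: FOLLOW(B) ⊇ FIRST(A) = {a,b}; new: +{b}
  S→B B A: FOLLOW(A) ⊇ FOLLOW(S) ⊇ {$}; new: +{$}
  FOLLOW[S]={$}  FOLLOW[A]={$}  FOLLOW[B]={a,b}
pass 2: (no change)
  FOLLOW[S]={$}  FOLLOW[A]={$}  FOLLOW[B]={a,b}

FOLLOW(B) = ["a", "b"]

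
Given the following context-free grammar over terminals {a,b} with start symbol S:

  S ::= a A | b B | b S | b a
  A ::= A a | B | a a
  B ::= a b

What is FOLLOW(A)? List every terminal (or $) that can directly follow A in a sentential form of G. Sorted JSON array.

FIRST iteration:
round 1:
  A via A→a a: +{a}
  B via B→a b: +{a}
  S via S→a A: +{a}
  S via S→b B: +{b}
  FIRST[S]={a,b}  FIRST[A]={a}  FIRST[B]={a}
round 2: — fixpoint
  FIRST[S]={a,b}  FIRST[A]={a}  FIRST[B]={a}

FOLLOW iteration:
FOLLOW(S) := {$}
pass 1:
  A→A a: FOLLOW(A) ⊇ FIRST(a) = {a}; new: +{a}
  A→B: FOLLOW(B) ⊇ FOLLOW(A) ⊇ {a}; new: +{a}
  S→a A: FOLLOW(A) ⊇ FOLLOW(S) ⊇ {$}; new: +{$}
  S→b B: FOLLOW(B) ⊇ FOLLOW(S) ⊇ {$}; new: +{$}
  S: {$}  A: {$,a}  B: {$,a}
pass 2: (stable)
  S: {$}  A: {$,a}  B: {$,a}

FOLLOW(A) = ["$", "a"]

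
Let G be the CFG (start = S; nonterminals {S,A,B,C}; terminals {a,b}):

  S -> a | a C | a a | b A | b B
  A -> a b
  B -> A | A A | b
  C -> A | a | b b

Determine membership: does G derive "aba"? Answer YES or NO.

Convert to CNF:
  S -> T0 C | T0 T0 | T1 A | T1 B | a
  A -> T0 T1
  B -> A A | T0 T1 | b
  C -> T0 T1 | T1 T1 | a
  T0 -> a
  T1 -> b

Fill CYK table bottom-up:
  [0..0]={C,S,T0}  "a"  orig:{C,S}
  [1..1]={B,T1}  "b"  orig:{B}
  [2..2]={C,S,T0}  "a"  orig:{C,S}
  [0..1]={A,B,C}  "ab"
  [1..2]=∅  "ba"
  [0..2]=∅  "aba"

S ∉ T[0,2] ⇒ NO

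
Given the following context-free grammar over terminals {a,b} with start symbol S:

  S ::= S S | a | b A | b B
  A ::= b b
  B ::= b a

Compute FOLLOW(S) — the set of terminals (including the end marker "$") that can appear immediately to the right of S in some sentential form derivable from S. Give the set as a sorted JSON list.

Compute FIRST by fixpoint:
[1]
  A via A→b b: +{b}
  B via B→b a: +{b}
  S via S→a: +{a}
  S via S→b A: +{b}
  FIRST(S)={a,b}  FIRST(A)={b}  FIRST(B)={b}
[2] (stable)
  FIRST(S)={a,b}  FIRST(A)={b}  FIRST(B)={b}

Compute FOLLOW by fixpoint:
FOLLOW(S) := {$}
[1]
  S→S S: FOLLOW(S) ⊇ FIRST(S) = {a,b}; new: +{a,b}
  S→b A: FOLLOW(A) ⊇ FOLLOW(S) ⊇ {$,a,b}; new: +{$,a,b}
  S→b B: FOLLOW(B) ⊇ FOLLOW(S) ⊇ {$,a,b}; new: +{$,a,b}
  FOLLOW(S)={$,a,b}  FOLLOW(A)={$,a,b}  FOLLOW(B)={$,a,b}
[2] (stable)
  FOLLOW(S)={$,a,b}  FOLLOW(A)={$,a,b}  FOLLOW(B)={$,a,b}

FOLLOW(S) = ["$", "a", "b"]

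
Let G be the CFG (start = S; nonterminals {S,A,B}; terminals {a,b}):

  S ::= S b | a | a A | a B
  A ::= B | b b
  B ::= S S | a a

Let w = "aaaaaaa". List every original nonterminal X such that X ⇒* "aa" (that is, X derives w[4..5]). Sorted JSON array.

CNF form of G:
  S -> S T1 | T0 A | T0 B | a
  A -> S S | T0 T0 | T1 T1
  B -> S S | T0 T0
  T0 -> a
  T1 -> b

CYK table (by increasing span), restricted to cells inside w[4..5]:
  [4..4]={S,T0}  "a"  orig:{S}
  [5..5]={S,T0}  "a"  orig:{S}
  [4..5]={A,B}  "aa"

Original NTs in T[4,5] deriving "aa": ["A", "B"]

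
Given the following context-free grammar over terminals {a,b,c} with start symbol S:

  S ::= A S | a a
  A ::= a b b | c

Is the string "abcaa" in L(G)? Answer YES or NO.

Convert to CNF:
  S -> A S | T0 T0
  A -> T0 X2 | c
  T0 -> a
  T1 -> b
  X2 -> T1 T1

CYK fill:
  [0..0]={T0}  "a"  orig:{}
  [1..1]={T1}  "b"  orig:{}
  [2..2]={A}  "c"
  [3..3]={T0}  "a"  orig:{}
  [4..4]={T0}  "a"  orig:{}
  [0..1]=∅  "ab"
  [1..2]=∅  "bc"
  [2..3]=∅  "ca"
  [3..4]={S}  "aa"
  [0..2]=∅  "abc"
  [1..3]=∅  "bca"
  [2..4]={S}  "caa"
  [0..3]=∅  "abca"
  [1..4]=∅  "bcaa"
  [0..4]=∅  "abcaa"

S ∉ T[0,4] ⇒ NO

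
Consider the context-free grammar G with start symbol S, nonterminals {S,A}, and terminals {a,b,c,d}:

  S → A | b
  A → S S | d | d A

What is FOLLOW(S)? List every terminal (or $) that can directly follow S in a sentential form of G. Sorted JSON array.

FIRST iteration:
round 1:
  A via A→d: +{d}
  S via S→A: +{d}
  S via S→b: +{b}
  S: {b,d}  A: {d}
round 2:
  A via A→S S: +{b}
  S: {b,d}  A: {b,d}
round 3: (stable)
  S: {b,d}  A: {b,d}

Compute FOLLOW by fixpoint:
FOLLOW(S) := {$}
iter 1:
  A→S S: FOLLOW(S) ⊇ FIRST(S) = {b,d}; new: +{b,d}
  S→A: FOLLOW(A) ⊇ FOLLOW(S) ⊇ {$,b,d}; new: +{$,b,d}
  S: {$,b,d}  A: {$,b,d}
iter 2: — fixpoint
  S: {$,b,d}  A: {$,b,d}

FOLLOW(S) = ["$", "b", "d"]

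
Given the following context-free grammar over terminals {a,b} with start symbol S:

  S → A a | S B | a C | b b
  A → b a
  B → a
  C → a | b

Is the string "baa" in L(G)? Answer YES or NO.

Convert to CNF:
  S -> A T1 | S B | T0 T0 | T1 C
  A -> T0 T1
  B -> a
  C -> a | b
  T0 -> b
  T1 -> a

Fill CYK table bottom-up:
  T[0,0] 'b' = {C,T0}  orig:{C}
  T[1,1] 'a' = {B,C,T1}  orig:{B,C}
  T[2,2] 'a' = {B,C,T1}  orig:{B,C}
  T[0,1] 'ba' = {A}
  T[1,2] 'aa' = {S}
  T[0,2] 'baa' = {S}

S ∈ T[0,2] ⇒ YES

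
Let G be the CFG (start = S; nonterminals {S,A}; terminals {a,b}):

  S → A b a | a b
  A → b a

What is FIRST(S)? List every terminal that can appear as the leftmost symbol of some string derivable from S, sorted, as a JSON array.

FIRST sets, iterate to fixpoint:
[1]
  A via A→b a: +{b}
  S via S→A b a: +{b}
  S via S→a b: +{a}
  FIRST(S)={a,b}  FIRST(A)={b}
[2] (stable)
  FIRST(S)={a,b}  FIRST(A)={b}

FIRST(S) = ["a", "b"]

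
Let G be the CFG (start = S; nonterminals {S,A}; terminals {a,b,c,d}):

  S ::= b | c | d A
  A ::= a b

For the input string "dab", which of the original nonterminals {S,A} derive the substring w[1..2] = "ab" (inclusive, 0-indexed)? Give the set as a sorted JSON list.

Convert to CNF:
  S -> T2 A | b | c
  A -> T0 T1
  T0 -> a
  T1 -> b
  T2 -> d

CYK fill — only the sub-triangle for w[1..2]:
  cell(1,1) a: {T0}  orig:{}
  cell(2,2) b: {S,T1}  orig:{S}
  cell(1,2) ab: {A}

Original NTs in T[1,2] deriving "ab": ["A"]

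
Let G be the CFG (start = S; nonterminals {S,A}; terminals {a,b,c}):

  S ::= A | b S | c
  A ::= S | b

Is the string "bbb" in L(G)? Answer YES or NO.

CNF form of G:
  S -> T0 S | b | c
  A -> T0 S | b | c
  T0 -> b

CYK table (by increasing span):
  cell(0,0) b: {A,S,T0}  orig:{A,S}
  cell(1,1) b: {A,S,T0}  orig:{A,S}
  cell(2,2) b: {A,S,T0}  orig:{A,S}
  cell(0,1) bb: {A,S}
  cell(1,2) bb: {A,S}
  cell(0,2) bbb: {A,S}

S ∈ T[0,2] ⇒ YES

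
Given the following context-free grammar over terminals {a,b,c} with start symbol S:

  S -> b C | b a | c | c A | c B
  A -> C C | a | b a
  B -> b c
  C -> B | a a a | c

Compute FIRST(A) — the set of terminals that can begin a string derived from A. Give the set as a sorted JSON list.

FIRST sets, iterate to fixpoint:
round 1:
  A via A→a: +{a}
  A via A→b a: +{b}
  B via B→b c: +{b}
  C via C→B: +{b}
  C via C→a a a: +{a}
  C via C→c: +{c}
  S via S→b C: +{b}
  S via S→c: +{c}
  FIRST(S)={b,c}  FIRST(A)={a,b}  FIRST(B)={b}  FIRST(C)={a,b,c}
round 2:
  A via A→C C: +{c}
  FIRST(S)={b,c}  FIRST(A)={a,b,c}  FIRST(B)={b}  FIRST(C)={a,b,c}
round 3: (stable)
  FIRST(S)={b,c}  FIRST(A)={a,b,c}  FIRST(B)={b}  FIRST(C)={a,b,c}

FIRST(A) = ["a", "b", "c"]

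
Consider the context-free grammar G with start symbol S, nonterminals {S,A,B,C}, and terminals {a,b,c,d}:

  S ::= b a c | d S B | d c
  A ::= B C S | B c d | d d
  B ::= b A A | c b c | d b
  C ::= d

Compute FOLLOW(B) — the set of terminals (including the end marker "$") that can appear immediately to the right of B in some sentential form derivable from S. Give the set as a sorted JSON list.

FIRST iteration:
round 1:
  A via A→d d: +{d}
  B via B→b A A: +{b}
  B via B→c b c: +{c}
  B via B→d b: +{d}
  C via C→d: +{d}
  S via S→b a c: +{b}
  S via S→d S B: +{d}
  FIRST(S)={b,d}  FIRST(A)={d}  FIRST(B)={b,c,d}  FIRST(C)={d}
round 2:
  A via A→B C S: +{b,c}
  FIRST(S)={b,d}  FIRST(A)={b,c,d}  FIRST(B)={b,c,d}  FIRST(C)={d}
round 3: (stable)
  FIRST(S)={b,d}  FIRST(A)={b,c,d}  FIRST(B)={b,c,d}  FIRST(C)={d}

FOLLOW iteration:
FOLLOW(S) := {$}
round 1:
  A→B C S: FOLLOW(B) ⊇ FIRST(C) = {d}; new: +{d}
  A→B C S: FOLLOW(C) ⊇ FIRST(S) = {b,d}; new: +{b,d}
  A→B c d: FOLLOW(B) ⊇ FIRST(c) = {c}; new: +{c}
  B→b A A: FOLLOW(A) ⊇ FIRST(A) = {b,c,d}; new: +{b,c,d}
  S→d S B: FOLLOW(S) ⊇ FIRST(B) = {b,c,d}; new: +{b,c,d}
  S→d S B: FOLLOW(B) ⊇ FOLLOW(S) ⊇ {$,b,c,d}; new: +{$,b}
  FOLLOW[S]={$,b,c,d}  FOLLOW[A]={b,c,d}  FOLLOW[B]={$,b,c,d}  FOLLOW[C]={b,d}
round 2:
  B→b A A: FOLLOW(A) ⊇ FOLLOW(B) ⊇ {$,b,c,d}; new: +{$}
  FOLLOW[S]={$,b,c,d}  FOLLOW[A]={$,b,c,d}  FOLLOW[B]={$,b,c,d}  FOLLOW[C]={b,d}
round 3: done
  FOLLOW[S]={$,b,c,d}  FOLLOW[A]={$,b,c,d}  FOLLOW[B]={$,b,c,d}  FOLLOW[C]={b,d}

FOLLOW(B) = ["$", "b", "c", "d"]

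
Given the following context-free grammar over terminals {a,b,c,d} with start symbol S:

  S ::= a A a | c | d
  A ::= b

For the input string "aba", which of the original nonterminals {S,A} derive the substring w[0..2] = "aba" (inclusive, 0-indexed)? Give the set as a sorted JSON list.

CNF form of G:
  S -> T0 X1 | c | d
  A -> b
  T0 -> a
  X1 -> A T0

CYK fill — only the sub-triangle for w[0..2]:
  [0..0]={T0}  "a"  orig:{}
  [1..1]={A}  "b"
  [2..2]={T0}  "a"  orig:{}
  [0..1]=∅  "ab"
  [1..2]={X1}  "ba"  orig:{}
  [0..2]={S}  "aba"

Original NTs in T[0,2] deriving "aba": ["S"]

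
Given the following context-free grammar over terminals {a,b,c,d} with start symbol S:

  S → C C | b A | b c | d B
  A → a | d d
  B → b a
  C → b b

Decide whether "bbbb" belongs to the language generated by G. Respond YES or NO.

Convert to CNF:
  S -> C C | T0 B | T1 A | T1 T3
  A -> T0 T0 | a
  B -> T1 T2
  C -> T1 T1
  T0 -> d
  T1 -> b
  T2 -> a
  T3 -> c

CYK table (by increasing span):
  T[0,0] 'b' = {T1}  orig:{}
  T[1,1] 'b' = {T1}  orig:{}
  T[2,2] 'b' = {T1}  orig:{}
  T[3,3] 'b' = {T1}  orig:{}
  T[0,1] 'bb' = {C}
  T[1,2] 'bb' = {C}
  T[2,3] 'bb' = {C}
  T[0,2] 'bbb' = ∅
  T[1,3] 'bbb' = ∅
  T[0,3] 'bbbb' = {S}

S ∈ T[0,3] ⇒ YES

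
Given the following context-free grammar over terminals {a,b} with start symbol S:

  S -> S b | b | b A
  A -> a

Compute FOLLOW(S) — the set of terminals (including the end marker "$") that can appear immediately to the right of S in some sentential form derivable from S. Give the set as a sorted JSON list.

Compute FIRST by fixpoint:
round 1:
  A via A→a: +{a}
  S via S→b: +{b}
  FIRST[S]={b}  FIRST[A]={a}
round 2: done
  FIRST[S]={b}  FIRST[A]={a}

FOLLOW iteration:
initialize: $ ∈ FOLLOW(S)
[1]
  S→S b: FOLLOW(S) ⊇ FIRST(b) = {b}; new: +{b}
  S→b A: FOLLOW(A) ⊇ FOLLOW(S) ⊇ {$,b}; new: +{$,b}
  FOLLOW[S]={$,b}  FOLLOW[A]={$,b}
[2] done
  FOLLOW[S]={$,b}  FOLLOW[A]={$,b}

FOLLOW(S) = ["$", "b"]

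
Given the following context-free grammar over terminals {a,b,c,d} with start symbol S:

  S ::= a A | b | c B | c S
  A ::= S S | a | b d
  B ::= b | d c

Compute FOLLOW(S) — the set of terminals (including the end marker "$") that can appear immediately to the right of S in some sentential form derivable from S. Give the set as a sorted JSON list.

FIRST iteration:
iter 1:
  A via A→a: +{a}
  A via A→b d: +{b}
  B via B→b: +{b}
  B via B→d c: +{d}
  S via S→a A: +{a}
  S via S→b: +{b}
  S via S→c B: +{c}
  FIRST[S]={a,b,c}  FIRST[A]={a,b}  FIRST[B]={b,d}
iter 2:
  A via A→S S: +{c}
  FIRST[S]={a,b,c}  FIRST[A]={a,b,c}  FIRST[B]={b,d}
iter 3: (stable)
  FIRST[S]={a,b,c}  FIRST[A]={a,b,c}  FIRST[B]={b,d}

FOLLOW iteration:
seed FOLLOW(S) with $
round 1:
  A→S S: FOLLOW(S) ⊇ FIRST(S) = {a,b,c}; new: +{a,b,c}
  S→a A: FOLLOW(A) ⊇ FOLLOW(S) ⊇ {$,a,b,c}; new: +{$,a,b,c}
  S→c B: FOLLOW(B) ⊇ FOLLOW(S) ⊇ {$,a,b,c}; new: +{$,a,b,c}
  FOLLOW[S]={$,a,b,c}  FOLLOW[A]={$,a,b,c}  FOLLOW[B]={$,a,b,c}
round 2: (stable)
  FOLLOW[S]={$,a,b,c}  FOLLOW[A]={$,a,b,c}  FOLLOW[B]={$,a,b,c}

FOLLOW(S) = ["$", "a", "b", "c"]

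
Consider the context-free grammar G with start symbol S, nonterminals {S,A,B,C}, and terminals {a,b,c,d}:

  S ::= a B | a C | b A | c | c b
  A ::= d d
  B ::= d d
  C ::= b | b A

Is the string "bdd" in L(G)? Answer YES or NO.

Convert to CNF:
  S -> T1 A | T2 B | T2 C | T3 T1 | c
  A -> T0 T0
  B -> T0 T0
  C -> T1 A | b
  T0 -> d
  T1 -> b
  T2 -> a
  T3 -> c

CYK fill:
  [0..0]={C,T1}  "b"  orig:{C}
  [1..1]={T0}  "d"  orig:{}
  [2..2]={T0}  "d"  orig:{}
  [0..1]=∅  "bd"
  [1..2]={A,B}  "dd"
  [0..2]={C,S}  "bdd"

S ∈ T[0,2] ⇒ YES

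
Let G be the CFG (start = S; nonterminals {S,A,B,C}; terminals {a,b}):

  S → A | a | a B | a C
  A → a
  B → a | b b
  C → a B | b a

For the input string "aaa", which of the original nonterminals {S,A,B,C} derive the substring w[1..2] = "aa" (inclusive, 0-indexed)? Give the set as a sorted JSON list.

CNF form of G:
  S -> T1 B | T1 C | a
  A -> a
  B -> T0 T0 | a
  C -> T0 T1 | T1 B
  T0 -> b
  T1 -> a

Fill CYK table bottom-up (cells [i..j] with 1 ≤ i ≤ j ≤ 2 only):
  cell(1,1) a: {A,B,S,T1}  orig:{A,B,S}
  cell(2,2) a: {A,B,S,T1}  orig:{A,B,S}
  cell(1,2) aa: {C,S}

Original NTs in T[1,2] deriving "aa": ["C", "S"]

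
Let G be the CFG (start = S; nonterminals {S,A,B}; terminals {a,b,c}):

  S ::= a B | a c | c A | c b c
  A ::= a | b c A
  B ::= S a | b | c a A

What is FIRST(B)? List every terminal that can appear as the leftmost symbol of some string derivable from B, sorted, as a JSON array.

FIRST iteration:
pass 1:
  A via A→a: +{a}
  A via A→b c A: +{b}
  B via B→b: +{b}
  B via B→c a A: +{c}
  S via S→a B: +{a}
  S via S→c A: +{c}
  FIRST(S)={a,c}  FIRST(A)={a,b}  FIRST(B)={b,c}
pass 2:
  B via B→S a: +{a}
  FIRST(S)={a,c}  FIRST(A)={a,b}  FIRST(B)={a,b,c}
pass 3: (stable)
  FIRST(S)={a,c}  FIRST(A)={a,b}  FIRST(B)={a,b,c}

FIRST(B) = ["a", "b", "c"]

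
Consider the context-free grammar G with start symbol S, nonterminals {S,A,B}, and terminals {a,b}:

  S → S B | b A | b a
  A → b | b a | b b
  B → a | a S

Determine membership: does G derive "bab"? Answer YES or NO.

Convert to CNF:
  S -> S B | T0 A | T0 T1
  A -> T0 T0 | T0 T1 | b
  B -> T1 S | a
  T0 -> b
  T1 -> a

CYK fill:
  cell(0,0) b: {A,T0}  orig:{A}
  cell(1,1) a: {B,T1}  orig:{B}
  cell(2,2) b: {A,T0}  orig:{A}
  cell(0,1) ba: {A,S}
  cell(1,2) ab: ∅
  cell(0,2) bab: ∅

S ∉ T[0,2] ⇒ NO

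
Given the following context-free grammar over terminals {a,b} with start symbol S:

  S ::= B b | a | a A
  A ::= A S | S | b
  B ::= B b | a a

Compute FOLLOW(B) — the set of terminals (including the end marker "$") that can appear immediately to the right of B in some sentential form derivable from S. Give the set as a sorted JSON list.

FIRST iteration:
round 1:
  A via A→b: +{b}
  B via B→a a: +{a}
  S via S→B b: +{a}
  FIRST(S)={a}  FIRST(A)={b}  FIRST(B)={a}
round 2:
  A via A→S: +{a}
  FIRST(S)={a}  FIRST(A)={a,b}  FIRST(B)={a}
round 3: done
  FIRST(S)={a}  FIRST(A)={a,b}  FIRST(B)={a}

FOLLOW iteration:
initialize: $ ∈ FOLLOW(S)
[1]
  A→A S: FOLLOW(A) ⊇ FIRST(S) = {a}; new: +{a}
  A→A S: FOLLOW(S) ⊇ FOLLOW(A) ⊇ {a}; new: +{a}
  B→B b: FOLLOW(B) ⊇ FIRST(b) = {b}; new: +{b}
  S→a A: FOLLOW(A) ⊇ FOLLOW(S) ⊇ {$,a}; new: +{$}
  FOLLOW[S]={$,a}  FOLLOW[A]={$,a}  FOLLOW[B]={b}
[2] (no change)
  FOLLOW[S]={$,a}  FOLLOW[A]={$,a}  FOLLOW[B]={b}

FOLLOW(B) = ["b"]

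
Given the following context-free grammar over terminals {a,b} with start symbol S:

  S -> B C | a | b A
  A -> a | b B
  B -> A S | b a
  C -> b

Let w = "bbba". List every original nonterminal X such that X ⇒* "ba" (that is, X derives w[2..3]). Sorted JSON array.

Convert to CNF:
  S -> B C | T0 A | a
  A -> T0 B | a
  B -> A S | T0 T1
  C -> b
  T0 -> b
  T1 -> a

Fill CYK table bottom-up, restricted to cells inside w[2..3]:
  cell(2,2) b: {C,T0}  orig:{C}
  cell(3,3) a: {A,S,T1}  orig:{A,S}
  cell(2,3) ba: {B,S}

Original NTs in T[2,3] deriving "ba": ["B", "S"]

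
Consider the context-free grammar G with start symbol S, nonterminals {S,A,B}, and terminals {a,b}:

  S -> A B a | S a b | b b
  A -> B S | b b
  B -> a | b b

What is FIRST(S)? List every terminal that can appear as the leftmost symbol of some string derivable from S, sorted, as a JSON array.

FIRST iteration:
round 1:
  A via A→b b: +{b}
  B via B→a: +{a}
  B via B→b b: +{b}
  S via S→A B a: +{b}
  FIRST[S]={b}  FIRST[A]={b}  FIRST[B]={a,b}
round 2:
  A via A→B S: +{a}
  S via S→A B a: +{a}
  FIRST[S]={a,b}  FIRST[A]={a,b}  FIRST[B]={a,b}
round 3: — fixpoint
  FIRST[S]={a,b}  FIRST[A]={a,b}  FIRST[B]={a,b}

FIRST(S) = ["a", "b"]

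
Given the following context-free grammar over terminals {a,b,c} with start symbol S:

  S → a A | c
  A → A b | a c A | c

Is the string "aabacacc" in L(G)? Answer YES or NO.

Convert to CNF:
  S -> T1 A | c
  A -> A T0 | T1 X3 | c
  T0 -> b
  T1 -> a
  T2 -> c
  X3 -> T2 A

CYK fill:
  T[0,0] 'a' = {T1}  orig:{}
  T[1,1] 'a' = {T1}  orig:{}
  T[2,2] 'b' = {T0}  orig:{}
  T[3,3] 'a' = {T1}  orig:{}
  T[4,4] 'c' = {A,S,T2}  orig:{A,S}
  T[5,5] 'a' = {T1}  orig:{}
  T[6,6] 'c' = {A,S,T2}  orig:{A,S}
  T[7,7] 'c' = {A,S,T2}  orig:{A,S}
  T[0,1] 'aa' = ∅
  T[1,2] 'ab' = ∅
  T[2,3] 'ba' = ∅
  T[3,4] 'ac' = {S}
  T[4,5] 'ca' = ∅
  T[5,6] 'ac' = {S}
  T[6,7] 'cc' = {X3}  orig:{}
  T[0,2] 'aab' = ∅
  T[1,3] 'aba' = ∅
  T[2,4] 'bac' = ∅
  T[3,5] 'aca' = ∅
  T[4,6] 'cac' = ∅
  T[5,7] 'acc' = {A}
  T[0,3] 'aaba' = ∅
  T[1,4] 'abac' = ∅
  T[2,5] 'baca' = ∅
  T[3,6] 'acac' = ∅
  T[4,7] 'cacc' = {X3}  orig:{}
  T[0,4] 'aabac' = ∅
  T[1,5] 'abaca' = ∅
  T[2,6] 'bacac' = ∅
  T[3,7] 'acacc' = {A}
  T[0,5] 'aabaca' = ∅
  T[1,6] 'abacac' = ∅
  T[2,7] 'bacacc' = ∅
  T[0,6] 'aabacac' = ∅
  T[1,7] 'abacacc' = ∅
  T[0,7] 'aabacacc' = ∅

S ∉ T[0,7] ⇒ NO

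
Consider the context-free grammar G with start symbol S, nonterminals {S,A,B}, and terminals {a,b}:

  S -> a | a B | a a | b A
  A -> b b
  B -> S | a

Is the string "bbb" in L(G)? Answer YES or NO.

Convert to CNF:
  S -> T0 A | T1 B | T1 T1 | a
  A -> T0 T0
  B -> T0 A | T1 B | T1 T1 | a
  T0 -> b
  T1 -> a

CYK fill:
  T[0,0] 'b' = {T0}  orig:{}
  T[1,1] 'b' = {T0}  orig:{}
  T[2,2] 'b' = {T0}  orig:{}
  T[0,1] 'bb' = {A}
  T[1,2] 'bb' = {A}
  T[0,2] 'bbb' = {B,S}

S ∈ T[0,2] ⇒ YES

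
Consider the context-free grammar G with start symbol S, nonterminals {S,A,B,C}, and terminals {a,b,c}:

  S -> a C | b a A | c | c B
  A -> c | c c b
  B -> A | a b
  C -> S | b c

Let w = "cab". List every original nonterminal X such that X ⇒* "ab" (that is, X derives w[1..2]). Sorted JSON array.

Convert to CNF:
  S -> T0 B | T1 X6 | T2 C | c
  A -> T0 X3 | c
  B -> T0 X4 | T2 T1 | c
  C -> T0 B | T1 T0 | T1 X5 | T2 C | c
  T0 -> c
  T1 -> b
  T2 -> a
  X3 -> T0 T1
  X4 -> T0 T1
  X5 -> T2 A
  X6 -> T2 A

CYK fill, restricted to cells inside w[1..2]:
  [1..1]={T2}  "a"  orig:{}
  [2..2]={T1}  "b"  orig:{}
  [1..2]={B}  "ab"

Original NTs in T[1,2] deriving "ab": ["B"]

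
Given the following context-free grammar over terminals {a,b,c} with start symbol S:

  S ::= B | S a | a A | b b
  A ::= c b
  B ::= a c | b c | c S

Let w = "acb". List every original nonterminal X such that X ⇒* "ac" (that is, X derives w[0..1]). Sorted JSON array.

Convert to CNF:
  S -> S T2 | T0 S | T1 T0 | T1 T1 | T2 A | T2 T0
  A -> T0 T1
  B -> T0 S | T1 T0 | T2 T0
  T0 -> c
  T1 -> b
  T2 -> a

CYK table (by increasing span) — only the sub-triangle for w[0..1]:
  cell(0,0) a: {T2}  orig:{}
  cell(1,1) c: {T0}  orig:{}
  cell(0,1) ac: {B,S}

Original NTs in T[0,1] deriving "ac": ["B", "S"]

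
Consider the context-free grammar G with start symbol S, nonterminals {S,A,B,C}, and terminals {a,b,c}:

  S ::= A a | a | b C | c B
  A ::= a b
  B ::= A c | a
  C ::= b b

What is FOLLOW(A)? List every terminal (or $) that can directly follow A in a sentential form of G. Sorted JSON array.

FIRST iteration:
iter 1:
  A via A→a b: +{a}
  B via B→A c: +{a}
  C via C→b b: +{b}
  S via S→A a: +{a}
  S via S→b C: +{b}
  S via S→c B: +{c}
  S: {a,b,c}  A: {a}  B: {a}  C: {b}
iter 2: (stable)
  S: {a,b,c}  A: {a}  B: {a}  C: {b}

FOLLOW iteration:
FOLLOW(S) := {$}
pass 1:
  B→A c: FOLLOW(A) ⊇ FIRST(c) = {c}; new: +{c}
  S→A a: FOLLOW(A) ⊇ FIRST(a) = {a}; new: +{a}
  S→b C: FOLLOW(C) ⊇ FOLLOW(S) ⊇ {$}; new: +{$}
  S→c B: FOLLOW(B) ⊇ FOLLOW(S) ⊇ {$}; new: +{$}
  FOLLOW(S)={$}  FOLLOW(A)={a,c}  FOLLOW(B)={$}  FOLLOW(C)={$}
pass 2: (no change)
  FOLLOW(S)={$}  FOLLOW(A)={a,c}  FOLLOW(B)={$}  FOLLOW(C)={$}

FOLLOW(A) = ["a", "c"]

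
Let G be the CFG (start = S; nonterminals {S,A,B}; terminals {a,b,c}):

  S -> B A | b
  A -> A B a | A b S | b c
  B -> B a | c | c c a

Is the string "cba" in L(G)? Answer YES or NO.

CNF form of G:
  S -> B A | b
  A -> A X3 | A X4 | T1 T2
  B -> B T0 | T2 X5 | c
  T0 -> a
  T1 -> b
  T2 -> c
  X3 -> B T0
  X4 -> T1 S
  X5 -> T2 T0

CYK table (by increasing span):
  cell(0,0) c: {B,T2}  orig:{B}
  cell(1,1) b: {S,T1}  orig:{S}
  cell(2,2) a: {T0}  orig:{}
  cell(0,1) cb: ∅
  cell(1,2) ba: ∅
  cell(0,2) cba: ∅

S ∉ T[0,2] ⇒ NO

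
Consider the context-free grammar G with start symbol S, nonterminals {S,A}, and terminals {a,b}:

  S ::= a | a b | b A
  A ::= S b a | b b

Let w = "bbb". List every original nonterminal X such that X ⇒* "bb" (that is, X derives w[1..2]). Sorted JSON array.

Convert to CNF:
  S -> T0 A | T1 T0 | a
  A -> S X2 | T0 T0
  T0 -> b
  T1 -> a
  X2 -> T0 T1

CYK table (by increasing span) — only the sub-triangle for w[1..2]:
  cell(1,1) b: {T0}  orig:{}
  cell(2,2) b: {T0}  orig:{}
  cell(1,2) bb: {A}

Original NTs in T[1,2] deriving "bb": ["A"]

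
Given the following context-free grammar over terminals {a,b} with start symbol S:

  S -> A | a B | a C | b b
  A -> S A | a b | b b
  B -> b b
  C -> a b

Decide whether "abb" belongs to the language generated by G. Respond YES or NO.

Convert to CNF:
  S -> S A | T0 B | T0 C | T0 T1 | T1 T1
  A -> S A | T0 T1 | T1 T1
  B -> T1 T1
  C -> T0 T1
  T0 -> a
  T1 -> b

Fill CYK table bottom-up:
  [0..0]={T0}  "a"  orig:{}
  [1..1]={T1}  "b"  orig:{}
  [2..2]={T1}  "b"  orig:{}
  [0..1]={A,C,S}  "ab"
  [1..2]={A,B,S}  "bb"
  [0..2]={S}  "abb"

S ∈ T[0,2] ⇒ YES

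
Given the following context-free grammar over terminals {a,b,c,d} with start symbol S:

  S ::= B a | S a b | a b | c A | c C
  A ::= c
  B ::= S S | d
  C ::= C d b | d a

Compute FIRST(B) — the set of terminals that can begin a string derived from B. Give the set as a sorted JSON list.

Compute FIRST by fixpoint:
[1]
  A via A→c: +{c}
  B via B→d: +{d}
  C via C→d a: +{d}
  S via S→B a: +{d}
  S via S→a b: +{a}
  S via S→c A: +{c}
  S: {a,c,d}  A: {c}  B: {d}  C: {d}
[2]
  B via B→S S: +{a,c}
  S: {a,c,d}  A: {c}  B: {a,c,d}  C: {d}
[3] (stable)
  S: {a,c,d}  A: {c}  B: {a,c,d}  C: {d}

FIRST(B) = ["a", "c", "d"]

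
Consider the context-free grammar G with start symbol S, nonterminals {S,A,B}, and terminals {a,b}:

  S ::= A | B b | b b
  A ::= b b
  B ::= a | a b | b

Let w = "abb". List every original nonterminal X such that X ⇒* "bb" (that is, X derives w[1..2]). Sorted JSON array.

CNF form of G:
  S -> B T0 | T0 T0
  A -> T0 T0
  B -> T1 T0 | a | b
  T0 -> b
  T1 -> a

Fill CYK table bottom-up (cells [i..j] with 1 ≤ i ≤ j ≤ 2 only):
  T[1,1] 'b' = {B,T0}  orig:{B}
  T[2,2] 'b' = {B,T0}  orig:{B}
  T[1,2] 'bb' = {A,S}

Original NTs in T[1,2] deriving "bb": ["A", "S"]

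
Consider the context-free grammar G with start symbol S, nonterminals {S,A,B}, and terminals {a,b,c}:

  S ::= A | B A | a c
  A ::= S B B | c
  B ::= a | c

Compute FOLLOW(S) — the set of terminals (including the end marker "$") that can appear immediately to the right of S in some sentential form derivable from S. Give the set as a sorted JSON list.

FIRST sets, iterate to fixpoint:
pass 1:
  A via A→c: +{c}
  B via B→a: +{a}
  B via B→c: +{c}
  S via S→A: +{c}
  S via S→B A: +{a}
  S: {a,c}  A: {c}  B: {a,c}
pass 2:
  A via A→S B B: +{a}
  S: {a,c}  A: {a,c}  B: {a,c}
pass 3: done
  S: {a,c}  A: {a,c}  B: {a,c}

Compute FOLLOW by fixpoint:
FOLLOW(S) := {$}
[1]
  A→S B B: FOLLOW(S) ⊇ FIRST(B) = {a,c}; new: +{a,c}
  A→S B B: FOLLOW(B) ⊇ FIRST(B) = {a,c}; new: +{a,c}
  S→A: FOLLOW(A) ⊇ FOLLOW(S) ⊇ {$,a,c}; new: +{$,a,c}
  FOLLOW[S]={$,a,c}  FOLLOW[A]={$,a,c}  FOLLOW[B]={a,c}
[2]
  A→S B B: FOLLOW(B) ⊇ FOLLOW(A) ⊇ {$,a,c}; new: +{$}
  FOLLOW[S]={$,a,c}  FOLLOW[A]={$,a,c}  FOLLOW[B]={$,a,c}
[3] — fixpoint
  FOLLOW[S]={$,a,c}  FOLLOW[A]={$,a,c}  FOLLOW[B]={$,a,c}

FOLLOW(S) = ["$", "a", "c"]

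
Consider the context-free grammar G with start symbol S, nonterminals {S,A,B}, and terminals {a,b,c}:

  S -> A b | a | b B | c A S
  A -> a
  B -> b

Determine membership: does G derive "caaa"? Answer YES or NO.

CNF form of G:
  S -> A T0 | T0 B | T1 X2 | a
  A -> a
  B -> b
  T0 -> b
  T1 -> c
  X2 -> A S

CYK table (by increasing span):
  cell(0,0) c: {T1}  orig:{}
  cell(1,1) a: {A,S}
  cell(2,2) a: {A,S}
  cell(3,3) a: {A,S}
  cell(0,1) ca: ∅
  cell(1,2) aa: {X2}  orig:{}
  cell(2,3) aa: {X2}  orig:{}
  cell(0,2) caa: {S}
  cell(1,3) aaa: ∅
  cell(0,3) caaa: ∅

S ∉ T[0,3] ⇒ NO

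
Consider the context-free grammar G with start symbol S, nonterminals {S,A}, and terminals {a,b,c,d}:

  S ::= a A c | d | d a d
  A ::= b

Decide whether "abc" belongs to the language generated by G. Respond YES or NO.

CNF form of G:
  S -> T0 X3 | T2 X4 | d
  A -> b
  T0 -> a
  T1 -> c
  T2 -> d
  X3 -> A T1
  X4 -> T0 T2

CYK table (by increasing span):
  cell(0,0) a: {T0}  orig:{}
  cell(1,1) b: {A}
  cell(2,2) c: {T1}  orig:{}
  cell(0,1) ab: ∅
  cell(1,2) bc: {X3}  orig:{}
  cell(0,2) abc: {S}

S ∈ T[0,2] ⇒ YES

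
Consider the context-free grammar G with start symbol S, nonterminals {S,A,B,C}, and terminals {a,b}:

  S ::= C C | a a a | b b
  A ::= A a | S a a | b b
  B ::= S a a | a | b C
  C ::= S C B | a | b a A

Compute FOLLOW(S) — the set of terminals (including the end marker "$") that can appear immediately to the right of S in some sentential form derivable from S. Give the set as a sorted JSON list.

FIRST sets, iterate to fixpoint:
pass 1:
  A via A→b b: +{b}
  B via B→a: +{a}
  B via B→b C: +{b}
  C via C→a: +{a}
  C via C→b a A: +{b}
  S via S→C C: +{a,b}
  FIRST[S]={a,b}  FIRST[A]={b}  FIRST[B]={a,b}  FIRST[C]={a,b}
pass 2:
  A via A→S a a: +{a}
  FIRST[S]={a,b}  FIRST[A]={a,b}  FIRST[B]={a,b}  FIRST[C]={a,b}
pass 3: done
  FIRST[S]={a,b}  FIRST[A]={a,b}  FIRST[B]={a,b}  FIRST[C]={a,b}

Compute FOLLOW by fixpoint:
initialize: $ ∈ FOLLOW(S)
pass 1:
  A→A a: FOLLOW(A) ⊇ FIRST(a) = {a}; new: +{a}
  A→S a a: FOLLOW(S) ⊇ FIRST(a) = {a}; new: +{a}
  C→S C B: FOLLOW(S) ⊇ FIRST(C) = {a,b}; new: +{b}
  C→S C B: FOLLOW(C) ⊇ FIRST(B) = {a,b}; new: +{a,b}
  C→S C B: FOLLOW(B) ⊇ FOLLOW(C) ⊇ {a,b}; new: +{a,b}
  C→b a A: FOLLOW(A) ⊇ FOLLOW(C) ⊇ {a,b}; new: +{b}
  S→C C: FOLLOW(C) ⊇ FOLLOW(S) ⊇ {$,a,b}; new: +{$}
  FOLLOW[S]={$,a,b}  FOLLOW[A]={a,b}  FOLLOW[B]={a,b}  FOLLOW[C]={$,a,b}
pass 2:
  C→S C B: FOLLOW(B) ⊇ FOLLOW(C) ⊇ {$,a,b}; new: +{$}
  C→b a A: FOLLOW(A) ⊇ FOLLOW(C) ⊇ {$,a,b}; new: +{$}
  FOLLOW[S]={$,a,b}  FOLLOW[A]={$,a,b}  FOLLOW[B]={$,a,b}  FOLLOW[C]={$,a,b}
pass 3: (stable)
  FOLLOW[S]={$,a,b}  FOLLOW[A]={$,a,b}  FOLLOW[B]={$,a,b}  FOLLOW[C]={$,a,b}

FOLLOW(S) = ["$", "a", "b"]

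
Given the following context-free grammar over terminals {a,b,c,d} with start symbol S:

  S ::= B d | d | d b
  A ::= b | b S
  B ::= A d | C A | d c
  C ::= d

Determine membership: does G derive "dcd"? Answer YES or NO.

CNF form of G:
  S -> B T1 | T1 T0 | d
  A -> T0 S | b
  B -> A T1 | C A | T1 T2
  C -> d
  T0 -> b
  T1 -> d
  T2 -> c

CYK table (by increasing span):
  T[0,0] 'd' = {C,S,T1}  orig:{C,S}
  T[1,1] 'c' = {T2}  orig:{}
  T[2,2] 'd' = {C,S,T1}  orig:{C,S}
  T[0,1] 'dc' = {B}
  T[1,2] 'cd' = ∅
  T[0,2] 'dcd' = {S}

S ∈ T[0,2] ⇒ YES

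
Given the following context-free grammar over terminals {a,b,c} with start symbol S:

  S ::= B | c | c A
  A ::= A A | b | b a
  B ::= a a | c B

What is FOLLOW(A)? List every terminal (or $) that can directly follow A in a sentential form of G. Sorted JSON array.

FIRST sets, iterate to fixpoint:
round 1:
  A via A→b: +{b}
  B via B→a a: +{a}
  B via B→c B: +{c}
  S via S→B: +{a,c}
  FIRST(S)={a,c}  FIRST(A)={b}  FIRST(B)={a,c}
round 2: done
  FIRST(S)={a,c}  FIRST(A)={b}  FIRST(B)={a,c}

Compute FOLLOW by fixpoint:
initialize: $ ∈ FOLLOW(S)
iter 1:
  A→A A: FOLLOW(A) ⊇ FIRST(A) = {b}; new: +{b}
  S→B: FOLLOW(B) ⊇ FOLLOW(S) ⊇ {$}; new: +{$}
  S→c A: FOLLOW(A) ⊇ FOLLOW(S) ⊇ {$}; new: +{$}
  S: {$}  A: {$,b}  B: {$}
iter 2: — fixpoint
  S: {$}  A: {$,b}  B: {$}

FOLLOW(A) = ["$", "b"]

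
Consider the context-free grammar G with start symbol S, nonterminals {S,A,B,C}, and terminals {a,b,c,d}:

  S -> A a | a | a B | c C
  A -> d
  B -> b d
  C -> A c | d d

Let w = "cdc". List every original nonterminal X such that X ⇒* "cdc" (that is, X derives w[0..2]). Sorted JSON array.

CNF form of G:
  S -> A T3 | T2 C | T3 B | a
  A -> d
  B -> T0 T1
  C -> A T2 | T1 T1
  T0 -> b
  T1 -> d
  T2 -> c
  T3 -> a

CYK table (by increasing span) (cells [i..j] with 0 ≤ i ≤ j ≤ 2 only):
  cell(0,0) c: {T2}  orig:{}
  cell(1,1) d: {A,T1}  orig:{A}
  cell(2,2) c: {T2}  orig:{}
  cell(0,1) cd: ∅
  cell(1,2) dc: {C}
  cell(0,2) cdc: {S}

Original NTs in T[0,2] deriving "cdc": ["S"]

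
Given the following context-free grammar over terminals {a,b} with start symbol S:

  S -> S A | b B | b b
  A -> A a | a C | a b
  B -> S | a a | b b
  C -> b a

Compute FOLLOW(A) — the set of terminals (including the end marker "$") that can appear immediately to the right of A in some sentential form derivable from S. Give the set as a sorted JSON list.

Compute FIRST by fixpoint:
round 1:
  A via A→a C: +{a}
  B via B→a a: +{a}
  B via B→b b: +{b}
  C via C→b a: +{b}
  S via S→b B: +{b}
  FIRST[S]={b}  FIRST[A]={a}  FIRST[B]={a,b}  FIRST[C]={b}
round 2: done
  FIRST[S]={b}  FIRST[A]={a}  FIRST[B]={a,b}  FIRST[C]={b}

Compute FOLLOW by fixpoint:
seed FOLLOW(S) with $
[1]
  A→A a: FOLLOW(A) ⊇ FIRST(a) = {a}; new: +{a}
  A→a C: FOLLOW(C) ⊇ FOLLOW(A) ⊇ {a}; new: +{a}
  S→S A: FOLLOW(S) ⊇ FIRST(A) = {a}; new: +{a}
  S→S A: FOLLOW(A) ⊇ FOLLOW(S) ⊇ {$,a}; new: +{$}
  S→b B: FOLLOW(B) ⊇ FOLLOW(S) ⊇ {$,a}; new: +{$,a}
  FOLLOW[S]={$,a}  FOLLOW[A]={$,a}  FOLLOW[B]={$,a}  FOLLOW[C]={a}
[2]
  A→a C: FOLLOW(C) ⊇ FOLLOW(A) ⊇ {$,a}; new: +{$}
  FOLLOW[S]={$,a}  FOLLOW[A]={$,a}  FOLLOW[B]={$,a}  FOLLOW[C]={$,a}
[3] (no change)
  FOLLOW[S]={$,a}  FOLLOW[A]={$,a}  FOLLOW[B]={$,a}  FOLLOW[C]={$,a}

FOLLOW(A) = ["$", "a"]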